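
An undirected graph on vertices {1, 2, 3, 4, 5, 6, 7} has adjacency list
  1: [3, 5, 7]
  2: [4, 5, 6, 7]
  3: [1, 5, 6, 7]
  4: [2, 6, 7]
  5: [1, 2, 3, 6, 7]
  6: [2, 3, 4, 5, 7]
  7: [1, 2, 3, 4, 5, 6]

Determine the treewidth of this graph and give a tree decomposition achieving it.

The largest bag has 4 vertices, giving width 3; this decomposition certifies tw(G) ≤ 3. On the other hand G contains the 4-clique {2, 4, 6, 7}. A clique must lie in a single bag of any decomposition, so no decomposition can have width below 3. The upper and lower bounds meet at 3, so that is the treewidth.

Treewidth 3.
Bags: B1 = {3, 5, 6, 7}  B2 = {2, 5, 6, 7}  B3 = {2, 4, 6, 7}  B4 = {1, 3, 5, 7}
Tree: B1–B2, B2–B3, B1–B4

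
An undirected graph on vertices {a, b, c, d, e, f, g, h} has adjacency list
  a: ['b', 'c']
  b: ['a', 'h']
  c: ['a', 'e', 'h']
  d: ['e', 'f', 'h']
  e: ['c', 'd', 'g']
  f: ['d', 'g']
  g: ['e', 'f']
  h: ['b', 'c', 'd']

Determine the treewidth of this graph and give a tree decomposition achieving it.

Every bag has size at most 3, so the width is 3 − 1 = 2 and tw(G) ≤ 2. The edges a–b–h–c–a form a cycle, so G is not a tree and its treewidth is at least 2. Therefore the treewidth is 2.

Treewidth 2.
One optimal decomposition is:
Bags: B1 = {a, b, c}  B2 = {b, c, h}  B3 = {c, e, h}  B4 = {d, e, h}  B5 = {d, e, g}  B6 = {d, f, g}
Tree: B1–B2, B2–B3, B3–B4, B4–B5, B5–B6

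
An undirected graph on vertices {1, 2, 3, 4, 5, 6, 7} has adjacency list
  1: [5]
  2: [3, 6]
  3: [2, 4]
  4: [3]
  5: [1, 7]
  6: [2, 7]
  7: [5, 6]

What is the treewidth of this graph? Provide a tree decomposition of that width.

Treewidth 1.
Bags: B1 = {3, 4}  B2 = {2, 3}  B3 = {2, 6}  B4 = {6, 7}  B5 = {5, 7}  B6 = {1, 5}
Tree: B1–B2, B2–B3, B3–B4, B4–B5, B5–B6

Each bag holds 2 vertices, so the decomposition has width 1, which upper-bounds the treewidth. G has an edge, so its treewidth is at least 1. Therefore the treewidth is 1.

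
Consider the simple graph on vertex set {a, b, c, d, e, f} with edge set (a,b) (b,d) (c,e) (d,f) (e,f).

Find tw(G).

A width-1 tree decomposition is:
Bags: B1 = {a, b}  B2 = {b, d}  B3 = {d, f}  B4 = {e, f}  B5 = {c, e}
Tree: B1–B2, B2–B3, B3–B4, B4–B5
Every bag has size at most 2, so the width is 2 − 1 = 1 and tw(G) ≤ 1. Any graph with an edge has treewidth ≥ 1, and G has the edge a–b. Combining the bounds, tw(G) = 1.

1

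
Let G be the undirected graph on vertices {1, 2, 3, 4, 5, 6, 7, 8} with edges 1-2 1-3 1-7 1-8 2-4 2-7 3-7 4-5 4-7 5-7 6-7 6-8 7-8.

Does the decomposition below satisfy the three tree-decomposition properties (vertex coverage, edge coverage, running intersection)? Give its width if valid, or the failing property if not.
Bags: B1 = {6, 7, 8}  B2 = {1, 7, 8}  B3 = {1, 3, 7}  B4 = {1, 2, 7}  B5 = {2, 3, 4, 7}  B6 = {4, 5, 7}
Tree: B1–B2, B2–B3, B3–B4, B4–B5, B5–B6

A tree decomposition must satisfy three properties: every vertex lies in some bag; for every edge, both endpoints lie together in some bag; and for every vertex, the bags containing it form a connected subtree. Here bags containing vertex 3 are not connected in the tree, so the decomposition is invalid.

No — bags containing vertex 3 are not connected in the tree.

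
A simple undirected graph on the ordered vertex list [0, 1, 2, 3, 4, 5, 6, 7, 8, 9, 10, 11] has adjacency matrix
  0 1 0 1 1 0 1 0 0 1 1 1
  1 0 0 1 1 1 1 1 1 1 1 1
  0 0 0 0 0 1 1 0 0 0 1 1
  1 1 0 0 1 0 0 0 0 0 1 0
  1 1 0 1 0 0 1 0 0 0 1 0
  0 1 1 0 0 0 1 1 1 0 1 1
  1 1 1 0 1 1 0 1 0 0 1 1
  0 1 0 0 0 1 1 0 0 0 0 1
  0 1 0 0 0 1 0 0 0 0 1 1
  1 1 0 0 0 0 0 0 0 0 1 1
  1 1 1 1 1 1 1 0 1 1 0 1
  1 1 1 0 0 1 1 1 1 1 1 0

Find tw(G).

4

A width-4 tree decomposition is:
Bags: B1 = {1, 5, 6, 7, 11}  B2 = {1, 5, 6, 10, 11}  B3 = {2, 5, 6, 10, 11}  B4 = {1, 5, 8, 10, 11}  B5 = {0, 1, 6, 10, 11}  B6 = {0, 1, 4, 6, 10}  B7 = {0, 1, 9, 10, 11}  B8 = {0, 1, 3, 4, 10}
Tree: B1–B2, B2–B3, B2–B4, B2–B5, B5–B6, B5–B7, B6–B8
The largest bag has 5 vertices, giving width 4; this decomposition certifies tw(G) ≤ 4. On the other hand G contains the 5-clique {0, 1, 9, 10, 11}. A clique must lie in a single bag of any decomposition, so no decomposition can have width below 4. Combining the bounds, tw(G) = 4.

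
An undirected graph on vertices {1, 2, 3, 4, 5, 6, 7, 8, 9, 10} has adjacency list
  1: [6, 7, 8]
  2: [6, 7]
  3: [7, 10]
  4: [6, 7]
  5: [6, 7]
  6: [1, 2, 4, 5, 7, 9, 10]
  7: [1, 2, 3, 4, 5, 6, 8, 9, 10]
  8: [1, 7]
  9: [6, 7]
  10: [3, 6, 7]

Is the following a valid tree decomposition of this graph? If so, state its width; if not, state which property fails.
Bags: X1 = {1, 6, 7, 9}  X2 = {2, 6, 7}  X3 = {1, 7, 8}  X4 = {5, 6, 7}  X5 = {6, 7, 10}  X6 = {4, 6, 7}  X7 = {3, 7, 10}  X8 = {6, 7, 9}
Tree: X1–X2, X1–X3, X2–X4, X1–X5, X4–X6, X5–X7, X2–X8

A tree decomposition must satisfy three properties: every vertex lies in some bag; for every edge, both endpoints lie together in some bag; and for every vertex, the bags containing it form a connected subtree. Here bags containing vertex 9 are not connected in the tree, so the decomposition is invalid.

No — bags containing vertex 9 are not connected in the tree.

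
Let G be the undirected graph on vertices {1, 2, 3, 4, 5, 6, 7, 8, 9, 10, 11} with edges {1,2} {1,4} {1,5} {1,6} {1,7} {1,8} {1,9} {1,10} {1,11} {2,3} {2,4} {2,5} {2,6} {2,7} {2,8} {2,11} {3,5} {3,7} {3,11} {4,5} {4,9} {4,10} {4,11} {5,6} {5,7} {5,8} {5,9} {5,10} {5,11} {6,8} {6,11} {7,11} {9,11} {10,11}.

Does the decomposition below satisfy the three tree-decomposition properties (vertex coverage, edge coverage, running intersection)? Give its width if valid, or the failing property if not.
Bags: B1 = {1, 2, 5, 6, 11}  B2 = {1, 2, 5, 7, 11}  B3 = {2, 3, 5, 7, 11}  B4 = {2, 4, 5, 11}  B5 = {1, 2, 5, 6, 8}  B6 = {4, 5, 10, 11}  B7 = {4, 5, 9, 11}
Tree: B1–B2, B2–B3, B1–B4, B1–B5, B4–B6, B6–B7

No — edge (1,4) lies in no bag.

A tree decomposition must satisfy three properties: every vertex lies in some bag; for every edge, both endpoints lie together in some bag; and for every vertex, the bags containing it form a connected subtree. Here edge (1,4) lies in no bag, so the decomposition is invalid.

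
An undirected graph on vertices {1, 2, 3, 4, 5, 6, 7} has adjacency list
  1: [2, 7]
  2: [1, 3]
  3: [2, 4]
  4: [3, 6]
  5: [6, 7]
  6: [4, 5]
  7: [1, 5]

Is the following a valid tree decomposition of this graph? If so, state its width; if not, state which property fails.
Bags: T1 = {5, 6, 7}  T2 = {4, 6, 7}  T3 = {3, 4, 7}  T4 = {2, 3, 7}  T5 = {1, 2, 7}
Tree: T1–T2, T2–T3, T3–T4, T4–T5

Every vertex of G appears in some bag (union = {1, 2, 3, 4, 5, 6, 7}); every edge is covered by a bag; and for each vertex v the set of bags containing v is connected in the bag tree. The decomposition is therefore valid. The largest bag has 3 vertices, so the width is 2.

Yes; width 2.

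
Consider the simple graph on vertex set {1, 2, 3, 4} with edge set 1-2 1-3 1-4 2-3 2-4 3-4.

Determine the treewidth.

3

A width-3 tree decomposition is:
Bags: B1 = {1, 2, 3, 4}
Tree: (single bag)
With just one bag of size 4, the width is 4 − 1 = 3, so tw(G) ≤ 3. Conversely, {1, 2, 3, 4} is a clique of size 4, and the vertices of any clique must share a bag in every tree decomposition; so some bag has ≥ 4 vertices and tw(G) ≥ 3. Combining the bounds, tw(G) = 3.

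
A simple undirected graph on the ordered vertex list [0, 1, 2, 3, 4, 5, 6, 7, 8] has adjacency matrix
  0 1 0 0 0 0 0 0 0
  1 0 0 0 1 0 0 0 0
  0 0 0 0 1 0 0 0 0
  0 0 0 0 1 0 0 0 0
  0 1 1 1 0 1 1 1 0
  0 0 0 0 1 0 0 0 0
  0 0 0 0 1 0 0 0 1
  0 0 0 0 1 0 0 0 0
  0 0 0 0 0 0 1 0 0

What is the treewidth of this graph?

1

A width-1 tree decomposition is:
Bags: B1 = {4, 7}  B2 = {3, 4}  B3 = {2, 4}  B4 = {4, 6}  B5 = {1, 4}  B6 = {0, 1}  B7 = {4, 5}  B8 = {6, 8}
Tree: B1–B2, B2–B3, B2–B4, B4–B5, B5–B6, B3–B7, B4–B8
The largest bag has 2 vertices, giving width 1; this decomposition certifies tw(G) ≤ 1. Any graph with an edge has treewidth ≥ 1, and G has the edge 7–4. The upper and lower bounds meet at 1, so that is the treewidth.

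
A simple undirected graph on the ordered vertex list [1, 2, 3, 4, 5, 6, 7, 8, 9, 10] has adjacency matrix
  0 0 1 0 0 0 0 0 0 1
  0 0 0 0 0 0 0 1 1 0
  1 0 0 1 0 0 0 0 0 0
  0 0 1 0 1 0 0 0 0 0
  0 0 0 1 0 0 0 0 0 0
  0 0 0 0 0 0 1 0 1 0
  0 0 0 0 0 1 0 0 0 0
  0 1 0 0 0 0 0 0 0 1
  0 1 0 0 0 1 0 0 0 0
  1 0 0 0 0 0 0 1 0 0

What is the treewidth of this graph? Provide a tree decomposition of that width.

Treewidth 1.
Bags: B1 = {4, 5}  B2 = {3, 4}  B3 = {1, 3}  B4 = {1, 10}  B5 = {8, 10}  B6 = {2, 8}  B7 = {2, 9}  B8 = {6, 9}  B9 = {6, 7}
Tree: B1–B2, B2–B3, B3–B4, B4–B5, B5–B6, B6–B7, B7–B8, B8–B9

Every bag has size at most 2, so the width is 2 − 1 = 1 and tw(G) ≤ 1. G has an edge, so its treewidth is at least 1. Therefore the treewidth is 1.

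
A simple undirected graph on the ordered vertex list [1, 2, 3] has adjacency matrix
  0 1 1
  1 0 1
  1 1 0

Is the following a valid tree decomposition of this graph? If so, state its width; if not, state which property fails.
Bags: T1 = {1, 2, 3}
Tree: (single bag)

Every vertex of G appears in some bag (union = {1, 2, 3}); every edge is covered by a bag; and for each vertex v the set of bags containing v is connected in the bag tree. The decomposition is therefore valid. The largest bag has 3 vertices, so the width is 2.

Yes; width 2.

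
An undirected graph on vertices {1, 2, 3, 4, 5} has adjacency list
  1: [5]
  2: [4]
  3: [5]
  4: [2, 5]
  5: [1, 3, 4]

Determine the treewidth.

1

A width-1 tree decomposition is:
Bags: B1 = {4, 5}  B2 = {3, 5}  B3 = {2, 4}  B4 = {1, 5}
Tree: B1–B2, B1–B3, B1–B4
Each bag holds 2 vertices, so the decomposition has width 1, which upper-bounds the treewidth. Any graph with an edge has treewidth ≥ 1, and G has the edge 5–4. Hence tw(G) = 1 exactly.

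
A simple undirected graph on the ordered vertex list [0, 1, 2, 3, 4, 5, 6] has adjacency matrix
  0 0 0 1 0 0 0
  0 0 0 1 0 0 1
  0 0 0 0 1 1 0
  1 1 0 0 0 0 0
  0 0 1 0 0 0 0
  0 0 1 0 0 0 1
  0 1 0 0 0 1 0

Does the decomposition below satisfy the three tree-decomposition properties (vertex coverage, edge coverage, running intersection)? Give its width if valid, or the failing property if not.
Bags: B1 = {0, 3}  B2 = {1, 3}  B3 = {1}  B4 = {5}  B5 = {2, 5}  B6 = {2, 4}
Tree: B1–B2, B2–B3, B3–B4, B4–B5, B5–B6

A tree decomposition must satisfy three properties: every vertex lies in some bag; for every edge, both endpoints lie together in some bag; and for every vertex, the bags containing it form a connected subtree. Here vertex 6 appears in no bag, so the decomposition is invalid.

No — vertex 6 appears in no bag.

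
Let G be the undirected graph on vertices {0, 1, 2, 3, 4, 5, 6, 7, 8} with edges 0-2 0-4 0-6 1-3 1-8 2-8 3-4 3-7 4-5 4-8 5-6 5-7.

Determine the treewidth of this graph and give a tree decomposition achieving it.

The largest bag has 4 vertices, giving width 3; this decomposition certifies tw(G) ≤ 3. For the lower bound: the 4 vertex sets {0,2,6}, {5}, {4}, {1,3,7,8} are disjoint, each induces a connected subgraph, and every pair is joined by at least one edge of G. Contracting each set to a single vertex therefore yields K_{4} as a minor, and since treewidth is minor-monotone, tw(G) ≥ tw(K_{4}) = 3. Therefore the treewidth is 3.

Treewidth 3.
Bags: B1 = {0, 2, 5, 6}  B2 = {0, 2, 4, 5}  B3 = {2, 4, 5, 8}  B4 = {4, 5, 7, 8}  B5 = {3, 4, 7, 8}  B6 = {1, 3, 7, 8}
Tree: B1–B2, B2–B3, B3–B4, B4–B5, B5–B6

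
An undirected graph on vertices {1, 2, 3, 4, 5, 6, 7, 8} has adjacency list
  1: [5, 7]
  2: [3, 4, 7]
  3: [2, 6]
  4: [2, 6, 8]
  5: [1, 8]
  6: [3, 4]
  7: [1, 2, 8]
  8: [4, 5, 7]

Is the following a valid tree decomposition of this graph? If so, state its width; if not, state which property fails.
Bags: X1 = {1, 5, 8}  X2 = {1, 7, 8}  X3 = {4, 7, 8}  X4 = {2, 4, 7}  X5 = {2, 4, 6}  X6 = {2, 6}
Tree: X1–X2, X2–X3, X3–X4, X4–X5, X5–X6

No — vertex 3 appears in no bag.

A tree decomposition must satisfy three properties: every vertex lies in some bag; for every edge, both endpoints lie together in some bag; and for every vertex, the bags containing it form a connected subtree. Here vertex 3 appears in no bag, so the decomposition is invalid.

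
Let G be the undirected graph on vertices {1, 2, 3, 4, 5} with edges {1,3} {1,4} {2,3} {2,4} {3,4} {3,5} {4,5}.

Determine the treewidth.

2

A width-2 tree decomposition is:
Bags: B1 = {2, 3, 4}  B2 = {3, 4, 5}  B3 = {1, 3, 4}
Tree: B1–B2, B2–B3
Every bag has size at most 3, so the width is 3 − 1 = 2 and tw(G) ≤ 2. Conversely, {1, 3, 4} is a clique of size 3, and the vertices of any clique must share a bag in every tree decomposition; so some bag has ≥ 3 vertices and tw(G) ≥ 2. Hence tw(G) = 2 exactly.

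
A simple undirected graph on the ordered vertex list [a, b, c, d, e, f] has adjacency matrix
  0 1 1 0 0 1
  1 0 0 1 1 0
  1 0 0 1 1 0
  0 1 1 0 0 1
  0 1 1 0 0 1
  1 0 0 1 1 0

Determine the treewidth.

3

A width-3 tree decomposition is:
Bags: B1 = {a, c, d, e}  B2 = {a, d, e, f}  B3 = {a, b, d, e}
Tree: B1–B2, B2–B3
Every bag has size at most 4, so the width is 4 − 1 = 3 and tw(G) ≤ 3. For the lower bound: the 4 vertex sets {c,e}, {d,f}, {a}, {b} are disjoint, each induces a connected subgraph, and every pair is joined by at least one edge of G. Contracting each set to a single vertex therefore yields K_{4} as a minor, and since treewidth is minor-monotone, tw(G) ≥ tw(K_{4}) = 3. Combining the bounds, tw(G) = 3.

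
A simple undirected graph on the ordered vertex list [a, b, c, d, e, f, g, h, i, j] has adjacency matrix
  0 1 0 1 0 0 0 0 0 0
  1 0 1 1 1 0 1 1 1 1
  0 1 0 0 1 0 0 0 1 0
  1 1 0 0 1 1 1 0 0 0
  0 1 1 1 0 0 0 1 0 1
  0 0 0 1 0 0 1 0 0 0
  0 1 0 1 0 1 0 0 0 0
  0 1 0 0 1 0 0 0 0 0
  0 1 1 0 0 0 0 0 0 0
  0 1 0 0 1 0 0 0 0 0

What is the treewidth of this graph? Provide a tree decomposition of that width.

Treewidth 2.
Bags: B1 = {b, e, j}  B2 = {b, d, e}  B3 = {b, c, e}  B4 = {b, d, g}  B5 = {b, c, i}  B6 = {d, f, g}  B7 = {a, b, d}  B8 = {b, e, h}
Tree: B1–B2, B1–B3, B2–B4, B3–B5, B4–B6, B2–B7, B3–B8

Every bag has size at most 3, so the width is 3 − 1 = 2 and tw(G) ≤ 2. On the other hand G contains the 3-clique {d, f, g}. A clique must lie in a single bag of any decomposition, so no decomposition can have width below 2. The upper and lower bounds meet at 2, so that is the treewidth.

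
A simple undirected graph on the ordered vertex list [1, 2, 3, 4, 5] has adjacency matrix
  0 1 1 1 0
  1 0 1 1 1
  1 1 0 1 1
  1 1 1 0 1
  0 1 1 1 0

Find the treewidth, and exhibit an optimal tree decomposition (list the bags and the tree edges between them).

The largest bag has 4 vertices, giving width 3; this decomposition certifies tw(G) ≤ 3. On the other hand G contains the 4-clique {1, 2, 3, 4}. A clique must lie in a single bag of any decomposition, so no decomposition can have width below 3. The upper and lower bounds meet at 3, so that is the treewidth.

Treewidth 3.
One optimal decomposition is:
Bags: B1 = {2, 3, 4, 5}  B2 = {1, 2, 3, 4}
Tree: B1–B2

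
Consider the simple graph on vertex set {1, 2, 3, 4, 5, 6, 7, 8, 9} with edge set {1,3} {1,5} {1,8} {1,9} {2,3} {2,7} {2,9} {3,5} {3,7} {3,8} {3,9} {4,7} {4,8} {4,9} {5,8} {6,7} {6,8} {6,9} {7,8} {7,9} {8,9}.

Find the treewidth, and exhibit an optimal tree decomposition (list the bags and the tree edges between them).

Every bag has size at most 4, so the width is 4 − 1 = 3 and tw(G) ≤ 3. On the other hand G contains the 4-clique {1, 3, 8, 9}. A clique must lie in a single bag of any decomposition, so no decomposition can have width below 3. Combining the bounds, tw(G) = 3.

Treewidth 3.
One such decomposition:
Bags: B1 = {3, 7, 8, 9}  B2 = {2, 3, 7, 9}  B3 = {6, 7, 8, 9}  B4 = {4, 7, 8, 9}  B5 = {1, 3, 8, 9}  B6 = {1, 3, 5, 8}
Tree: B1–B2, B1–B3, B3–B4, B1–B5, B5–B6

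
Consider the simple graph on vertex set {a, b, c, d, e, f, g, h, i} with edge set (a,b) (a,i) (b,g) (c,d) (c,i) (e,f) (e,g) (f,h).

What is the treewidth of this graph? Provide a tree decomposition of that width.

Each bag holds 2 vertices, so the decomposition has width 1, which upper-bounds the treewidth. Any graph with an edge has treewidth ≥ 1, and G has the edge h–f. Hence tw(G) = 1 exactly.

Treewidth 1.
Bags: B1 = {f, h}  B2 = {e, f}  B3 = {e, g}  B4 = {b, g}  B5 = {a, b}  B6 = {a, i}  B7 = {c, i}  B8 = {c, d}
Tree: B1–B2, B2–B3, B3–B4, B4–B5, B5–B6, B6–B7, B7–B8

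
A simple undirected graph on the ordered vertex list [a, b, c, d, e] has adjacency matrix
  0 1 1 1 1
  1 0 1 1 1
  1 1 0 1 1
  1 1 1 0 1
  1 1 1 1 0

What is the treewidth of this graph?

A width-4 tree decomposition is:
Bags: B1 = {a, b, c, d, e}
Tree: (single bag)
With just one bag of size 5, the width is 5 − 1 = 4, so tw(G) ≤ 4. On the other hand G contains the 5-clique {a, b, c, d, e}. A clique must lie in a single bag of any decomposition, so no decomposition can have width below 4. Combining the bounds, tw(G) = 4.

4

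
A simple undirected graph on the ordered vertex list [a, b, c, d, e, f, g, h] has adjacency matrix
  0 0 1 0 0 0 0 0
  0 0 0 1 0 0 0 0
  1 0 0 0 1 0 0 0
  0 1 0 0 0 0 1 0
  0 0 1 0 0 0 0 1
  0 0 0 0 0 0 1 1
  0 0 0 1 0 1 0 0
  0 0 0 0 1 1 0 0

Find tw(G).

1

A width-1 tree decomposition is:
Bags: B1 = {a, c}  B2 = {c, e}  B3 = {e, h}  B4 = {f, h}  B5 = {f, g}  B6 = {d, g}  B7 = {b, d}
Tree: B1–B2, B2–B3, B3–B4, B4–B5, B5–B6, B6–B7
The largest bag has 2 vertices, giving width 1; this decomposition certifies tw(G) ≤ 1. Any graph with an edge has treewidth ≥ 1, and G has the edge a–c. The upper and lower bounds meet at 1, so that is the treewidth.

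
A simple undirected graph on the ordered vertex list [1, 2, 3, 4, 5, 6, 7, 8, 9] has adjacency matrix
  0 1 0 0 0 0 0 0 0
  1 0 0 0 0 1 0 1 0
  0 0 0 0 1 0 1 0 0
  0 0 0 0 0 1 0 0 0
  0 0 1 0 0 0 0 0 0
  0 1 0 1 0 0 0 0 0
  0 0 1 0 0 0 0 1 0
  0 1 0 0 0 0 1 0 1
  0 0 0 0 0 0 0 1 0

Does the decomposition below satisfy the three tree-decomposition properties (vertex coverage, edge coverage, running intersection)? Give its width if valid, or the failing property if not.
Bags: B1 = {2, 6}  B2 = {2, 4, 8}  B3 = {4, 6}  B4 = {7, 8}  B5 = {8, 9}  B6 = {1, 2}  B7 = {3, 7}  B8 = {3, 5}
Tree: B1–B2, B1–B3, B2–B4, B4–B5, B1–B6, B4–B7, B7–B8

A tree decomposition must satisfy three properties: every vertex lies in some bag; for every edge, both endpoints lie together in some bag; and for every vertex, the bags containing it form a connected subtree. Here bags containing vertex 4 are not connected in the tree, so the decomposition is invalid.

No — bags containing vertex 4 are not connected in the tree.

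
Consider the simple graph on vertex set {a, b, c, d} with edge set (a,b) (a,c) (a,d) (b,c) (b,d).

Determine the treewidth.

2

A width-2 tree decomposition is:
Bags: B1 = {a, b, d}  B2 = {a, b, c}
Tree: B1–B2
Each bag holds 3 vertices, so the decomposition has width 2, which upper-bounds the treewidth. For the lower bound, the 3 vertices {a, b, d} are pairwise adjacent, and any tree decomposition puts a clique entirely inside one bag — forcing width ≥ 2. The upper and lower bounds meet at 2, so that is the treewidth.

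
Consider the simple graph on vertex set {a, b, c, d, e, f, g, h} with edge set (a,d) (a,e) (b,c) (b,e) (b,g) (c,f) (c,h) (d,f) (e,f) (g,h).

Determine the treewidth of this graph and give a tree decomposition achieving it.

Treewidth 2.
One such decomposition:
Bags: B1 = {c, g, h}  B2 = {b, c, g}  B3 = {b, c, f}  B4 = {b, e, f}  B5 = {d, e, f}  B6 = {a, d, e}
Tree: B1–B2, B2–B3, B3–B4, B4–B5, B5–B6

Each bag holds 3 vertices, so the decomposition has width 2, which upper-bounds the treewidth. The edges h–g–b–c–h form a cycle, so G is not a tree and its treewidth is at least 2. The upper and lower bounds meet at 2, so that is the treewidth.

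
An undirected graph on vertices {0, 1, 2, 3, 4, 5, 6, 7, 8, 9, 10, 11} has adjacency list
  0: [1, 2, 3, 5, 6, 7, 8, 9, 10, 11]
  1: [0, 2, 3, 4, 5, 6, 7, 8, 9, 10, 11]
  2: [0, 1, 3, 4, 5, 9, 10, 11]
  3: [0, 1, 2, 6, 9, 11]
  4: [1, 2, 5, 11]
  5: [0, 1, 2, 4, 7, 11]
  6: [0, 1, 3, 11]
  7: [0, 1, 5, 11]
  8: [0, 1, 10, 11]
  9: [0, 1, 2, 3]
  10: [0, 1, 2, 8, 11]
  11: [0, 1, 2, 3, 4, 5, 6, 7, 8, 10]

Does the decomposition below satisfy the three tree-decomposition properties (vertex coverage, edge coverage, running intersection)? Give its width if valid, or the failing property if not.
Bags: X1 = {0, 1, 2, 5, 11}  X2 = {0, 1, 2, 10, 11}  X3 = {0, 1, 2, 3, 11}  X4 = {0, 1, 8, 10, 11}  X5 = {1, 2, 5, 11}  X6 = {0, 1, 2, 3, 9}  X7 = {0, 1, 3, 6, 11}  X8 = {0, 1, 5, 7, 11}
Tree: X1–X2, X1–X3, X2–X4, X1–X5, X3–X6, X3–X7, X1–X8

No — vertex 4 appears in no bag.

A tree decomposition must satisfy three properties: every vertex lies in some bag; for every edge, both endpoints lie together in some bag; and for every vertex, the bags containing it form a connected subtree. Here vertex 4 appears in no bag, so the decomposition is invalid.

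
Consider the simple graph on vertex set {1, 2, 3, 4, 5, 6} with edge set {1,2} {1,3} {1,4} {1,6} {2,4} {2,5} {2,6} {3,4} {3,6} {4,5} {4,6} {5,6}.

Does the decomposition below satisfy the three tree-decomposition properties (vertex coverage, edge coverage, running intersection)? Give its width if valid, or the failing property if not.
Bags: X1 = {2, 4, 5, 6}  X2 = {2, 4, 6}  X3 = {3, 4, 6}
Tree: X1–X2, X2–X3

No — vertex 1 appears in no bag.

A tree decomposition must satisfy three properties: every vertex lies in some bag; for every edge, both endpoints lie together in some bag; and for every vertex, the bags containing it form a connected subtree. Here vertex 1 appears in no bag, so the decomposition is invalid.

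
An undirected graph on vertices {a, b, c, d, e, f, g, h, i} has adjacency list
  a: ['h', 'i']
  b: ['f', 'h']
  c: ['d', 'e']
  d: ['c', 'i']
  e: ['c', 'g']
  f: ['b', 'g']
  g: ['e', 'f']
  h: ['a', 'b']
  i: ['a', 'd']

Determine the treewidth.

2

A width-2 tree decomposition is:
Bags: B1 = {c, e, g}  B2 = {c, f, g}  B3 = {b, c, f}  B4 = {b, c, h}  B5 = {a, c, h}  B6 = {a, c, i}  B7 = {c, d, i}
Tree: B1–B2, B2–B3, B3–B4, B4–B5, B5–B6, B6–B7
The largest bag has 3 vertices, giving width 2; this decomposition certifies tw(G) ≤ 2. For the lower bound, G contains the cycle c–e–g–f–b–h–a–i–d–c, so G is not a forest; only forests have treewidth ≤ 1, hence tw(G) ≥ 2. Therefore the treewidth is 2.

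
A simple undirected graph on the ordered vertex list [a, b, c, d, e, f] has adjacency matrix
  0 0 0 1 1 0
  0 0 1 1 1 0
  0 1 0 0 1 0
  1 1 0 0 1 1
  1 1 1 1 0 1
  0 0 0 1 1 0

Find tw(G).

2

A width-2 tree decomposition is:
Bags: B1 = {d, e, f}  B2 = {b, d, e}  B3 = {b, c, e}  B4 = {a, d, e}
Tree: B1–B2, B2–B3, B2–B4
Each bag holds 3 vertices, so the decomposition has width 2, which upper-bounds the treewidth. Conversely, {a, d, e} is a clique of size 3, and the vertices of any clique must share a bag in every tree decomposition; so some bag has ≥ 3 vertices and tw(G) ≥ 2. Therefore the treewidth is 2.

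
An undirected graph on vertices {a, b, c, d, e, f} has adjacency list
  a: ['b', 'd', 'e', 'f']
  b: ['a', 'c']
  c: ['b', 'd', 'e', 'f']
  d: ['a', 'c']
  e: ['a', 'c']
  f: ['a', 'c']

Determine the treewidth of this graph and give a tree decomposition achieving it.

Every bag has size at most 3, so the width is 3 − 1 = 2 and tw(G) ≤ 2. Since a–b–c–d–a is a cycle in G, G is not acyclic. Forests are exactly the graphs of treewidth ≤ 1, so tw(G) ≥ 2. Combining the bounds, tw(G) = 2.

Treewidth 2.
One such decomposition:
Bags: B1 = {a, b, c}  B2 = {a, c, d}  B3 = {a, c, f}  B4 = {a, c, e}
Tree: B1–B2, B2–B3, B3–B4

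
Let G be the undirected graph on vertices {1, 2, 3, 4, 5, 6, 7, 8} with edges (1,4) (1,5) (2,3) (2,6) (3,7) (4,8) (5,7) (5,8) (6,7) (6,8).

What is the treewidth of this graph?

A width-2 tree decomposition is:
Bags: B1 = {2, 3, 7}  B2 = {2, 6, 7}  B3 = {5, 6, 7}  B4 = {5, 6, 8}  B5 = {1, 5, 8}  B6 = {1, 4, 8}
Tree: B1–B2, B2–B3, B3–B4, B4–B5, B5–B6
Every bag has size at most 3, so the width is 3 − 1 = 2 and tw(G) ≤ 2. Since 3–2–6–7–3 is a cycle in G, G is not acyclic. Forests are exactly the graphs of treewidth ≤ 1, so tw(G) ≥ 2. Therefore the treewidth is 2.

2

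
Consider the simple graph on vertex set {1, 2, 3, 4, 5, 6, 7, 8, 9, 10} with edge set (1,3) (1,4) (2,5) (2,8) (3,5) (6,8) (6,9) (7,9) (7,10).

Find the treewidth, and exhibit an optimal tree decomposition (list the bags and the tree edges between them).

Treewidth 1.
Bags: B1 = {1, 4}  B2 = {1, 3}  B3 = {3, 5}  B4 = {2, 5}  B5 = {2, 8}  B6 = {6, 8}  B7 = {6, 9}  B8 = {7, 9}  B9 = {7, 10}
Tree: B1–B2, B2–B3, B3–B4, B4–B5, B5–B6, B6–B7, B7–B8, B8–B9

The largest bag has 2 vertices, giving width 1; this decomposition certifies tw(G) ≤ 1. G has an edge, so its treewidth is at least 1. Combining the bounds, tw(G) = 1.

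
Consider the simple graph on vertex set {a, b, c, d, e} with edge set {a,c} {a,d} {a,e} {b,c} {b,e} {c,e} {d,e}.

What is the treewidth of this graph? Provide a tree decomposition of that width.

Treewidth 2.
One such decomposition:
Bags: B1 = {a, c, e}  B2 = {b, c, e}  B3 = {a, d, e}
Tree: B1–B2, B1–B3

The largest bag has 3 vertices, giving width 2; this decomposition certifies tw(G) ≤ 2. On the other hand G contains the 3-clique {a, d, e}. A clique must lie in a single bag of any decomposition, so no decomposition can have width below 2. Combining the bounds, tw(G) = 2.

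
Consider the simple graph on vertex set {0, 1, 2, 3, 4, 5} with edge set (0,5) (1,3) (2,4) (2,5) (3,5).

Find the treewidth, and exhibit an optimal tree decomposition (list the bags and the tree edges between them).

Treewidth 1.
One such decomposition:
Bags: B1 = {3, 5}  B2 = {2, 5}  B3 = {0, 5}  B4 = {2, 4}  B5 = {1, 3}
Tree: B1–B2, B1–B3, B2–B4, B1–B5

Each bag holds 2 vertices, so the decomposition has width 1, which upper-bounds the treewidth. Any graph with an edge has treewidth ≥ 1, and G has the edge 5–3. Combining the bounds, tw(G) = 1.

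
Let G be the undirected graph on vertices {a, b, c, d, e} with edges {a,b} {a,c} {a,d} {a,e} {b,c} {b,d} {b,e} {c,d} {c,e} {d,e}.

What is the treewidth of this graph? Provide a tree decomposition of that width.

A single bag containing all 5 vertices is trivially a valid decomposition of width 4. On the other hand G contains the 5-clique {a, b, c, d, e}. A clique must lie in a single bag of any decomposition, so no decomposition can have width below 4. Combining the bounds, tw(G) = 4.

Treewidth 4.
Bags: B1 = {a, b, c, d, e}
Tree: (single bag)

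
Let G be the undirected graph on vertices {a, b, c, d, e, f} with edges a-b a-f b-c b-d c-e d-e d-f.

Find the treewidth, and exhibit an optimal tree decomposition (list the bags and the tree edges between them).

The largest bag has 3 vertices, giving width 2; this decomposition certifies tw(G) ≤ 2. Since a–f–d–b–a is a cycle in G, G is not acyclic. Forests are exactly the graphs of treewidth ≤ 1, so tw(G) ≥ 2. The upper and lower bounds meet at 2, so that is the treewidth.

Treewidth 2.
One such decomposition:
Bags: B1 = {a, b, f}  B2 = {b, d, f}  B3 = {b, c, d}  B4 = {c, d, e}
Tree: B1–B2, B2–B3, B3–B4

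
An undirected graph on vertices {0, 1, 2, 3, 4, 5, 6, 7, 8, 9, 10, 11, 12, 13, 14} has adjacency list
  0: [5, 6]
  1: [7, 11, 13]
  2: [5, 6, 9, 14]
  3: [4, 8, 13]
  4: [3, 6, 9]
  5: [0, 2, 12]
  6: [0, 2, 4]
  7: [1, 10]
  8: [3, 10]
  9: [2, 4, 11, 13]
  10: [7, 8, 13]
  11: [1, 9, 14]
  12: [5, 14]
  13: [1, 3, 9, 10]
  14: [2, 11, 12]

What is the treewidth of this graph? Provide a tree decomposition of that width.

Treewidth 3.
One optimal decomposition is:
Bags: B1 = {3, 7, 8, 10}  B2 = {3, 7, 10, 13}  B3 = {1, 3, 7, 13}  B4 = {1, 3, 4, 13}  B5 = {1, 4, 9, 13}  B6 = {1, 4, 9, 11}  B7 = {4, 6, 9, 11}  B8 = {2, 6, 9, 11}  B9 = {2, 6, 11, 14}  B10 = {0, 2, 6, 14}  B11 = {0, 2, 5, 14}  B12 = {0, 5, 12, 14}
Tree: B1–B2, B2–B3, B3–B4, B4–B5, B5–B6, B6–B7, B7–B8, B8–B9, B9–B10, B10–B11, B11–B12

The largest bag has 4 vertices, giving width 3; this decomposition certifies tw(G) ≤ 3. For the lower bound: the 4 vertex sets {7,8,10}, {3}, {13}, {1,4,9,11} are disjoint, each induces a connected subgraph, and every pair is joined by at least one edge of G. Contracting each set to a single vertex therefore yields K_{4} as a minor, and since treewidth is minor-monotone, tw(G) ≥ tw(K_{4}) = 3. Hence tw(G) = 3 exactly.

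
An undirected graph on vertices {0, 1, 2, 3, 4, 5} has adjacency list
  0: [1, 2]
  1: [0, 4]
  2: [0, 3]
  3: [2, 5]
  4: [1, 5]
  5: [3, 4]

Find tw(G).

A width-2 tree decomposition is:
Bags: B1 = {0, 2, 3}  B2 = {0, 1, 3}  B3 = {1, 3, 4}  B4 = {3, 4, 5}
Tree: B1–B2, B2–B3, B3–B4
Each bag holds 3 vertices, so the decomposition has width 2, which upper-bounds the treewidth. Since 3–2–0–1–4–5–3 is a cycle in G, G is not acyclic. Forests are exactly the graphs of treewidth ≤ 1, so tw(G) ≥ 2. Hence tw(G) = 2 exactly.

2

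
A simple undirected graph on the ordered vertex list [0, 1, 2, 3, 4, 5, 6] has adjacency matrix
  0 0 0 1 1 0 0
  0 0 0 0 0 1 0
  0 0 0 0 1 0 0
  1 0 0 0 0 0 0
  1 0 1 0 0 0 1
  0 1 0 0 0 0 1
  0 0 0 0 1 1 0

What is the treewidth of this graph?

A width-1 tree decomposition is:
Bags: B1 = {1, 5}  B2 = {5, 6}  B3 = {4, 6}  B4 = {0, 4}  B5 = {0, 3}  B6 = {2, 4}
Tree: B1–B2, B2–B3, B3–B4, B4–B5, B4–B6
Every bag has size at most 2, so the width is 2 − 1 = 1 and tw(G) ≤ 1. Any graph with an edge has treewidth ≥ 1, and G has the edge 5–1. Hence tw(G) = 1 exactly.

1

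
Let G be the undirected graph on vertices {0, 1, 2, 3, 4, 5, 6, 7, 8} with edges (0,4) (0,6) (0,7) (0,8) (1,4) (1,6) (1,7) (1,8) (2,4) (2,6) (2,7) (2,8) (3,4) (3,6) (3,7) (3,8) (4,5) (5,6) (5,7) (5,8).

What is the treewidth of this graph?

4

A width-4 tree decomposition is:
Bags: B1 = {1, 4, 6, 7, 8}  B2 = {3, 4, 6, 7, 8}  B3 = {0, 4, 6, 7, 8}  B4 = {2, 4, 6, 7, 8}  B5 = {4, 5, 6, 7, 8}
Tree: B1–B2, B2–B3, B3–B4, B4–B5
Every bag has size at most 5, so the width is 5 − 1 = 4 and tw(G) ≤ 4. For the lower bound: the 5 vertex sets {1,4}, {3,8}, {0,6}, {7}, {2} are disjoint, each induces a connected subgraph, and every pair is joined by at least one edge of G. Contracting each set to a single vertex therefore yields K_{5} as a minor, and since treewidth is minor-monotone, tw(G) ≥ tw(K_{5}) = 4. The upper and lower bounds meet at 4, so that is the treewidth.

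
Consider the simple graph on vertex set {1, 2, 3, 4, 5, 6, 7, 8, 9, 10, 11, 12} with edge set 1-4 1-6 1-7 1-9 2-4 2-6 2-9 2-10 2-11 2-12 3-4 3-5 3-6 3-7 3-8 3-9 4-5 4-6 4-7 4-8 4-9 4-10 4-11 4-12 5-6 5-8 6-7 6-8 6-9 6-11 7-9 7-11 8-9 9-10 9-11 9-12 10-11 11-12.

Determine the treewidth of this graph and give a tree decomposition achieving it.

The largest bag has 5 vertices, giving width 4; this decomposition certifies tw(G) ≤ 4. On the other hand G contains the 5-clique {2, 4, 9, 10, 11}. A clique must lie in a single bag of any decomposition, so no decomposition can have width below 4. The upper and lower bounds meet at 4, so that is the treewidth.

Treewidth 4.
One optimal decomposition is:
Bags: B1 = {2, 4, 9, 10, 11}  B2 = {2, 4, 6, 9, 11}  B3 = {4, 6, 7, 9, 11}  B4 = {3, 4, 6, 7, 9}  B5 = {3, 4, 6, 8, 9}  B6 = {2, 4, 9, 11, 12}  B7 = {3, 4, 5, 6, 8}  B8 = {1, 4, 6, 7, 9}
Tree: B1–B2, B2–B3, B3–B4, B4–B5, B2–B6, B5–B7, B3–B8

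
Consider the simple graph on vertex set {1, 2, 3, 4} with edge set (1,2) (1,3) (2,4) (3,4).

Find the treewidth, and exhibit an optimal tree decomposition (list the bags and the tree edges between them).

Treewidth 2.
One optimal decomposition is:
Bags: B1 = {1, 3, 4}  B2 = {1, 2, 4}
Tree: B1–B2

The largest bag has 3 vertices, giving width 2; this decomposition certifies tw(G) ≤ 2. The edges 1–3–4–2–1 form a cycle, so G is not a tree and its treewidth is at least 2. The upper and lower bounds meet at 2, so that is the treewidth.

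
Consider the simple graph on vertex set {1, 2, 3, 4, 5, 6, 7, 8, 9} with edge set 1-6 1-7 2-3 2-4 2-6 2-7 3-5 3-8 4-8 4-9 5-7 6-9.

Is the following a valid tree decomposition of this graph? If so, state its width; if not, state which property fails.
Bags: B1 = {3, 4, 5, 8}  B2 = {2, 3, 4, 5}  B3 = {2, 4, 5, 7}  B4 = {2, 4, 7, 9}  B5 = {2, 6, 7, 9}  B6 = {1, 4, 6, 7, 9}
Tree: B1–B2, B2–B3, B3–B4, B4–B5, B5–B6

A tree decomposition must satisfy three properties: every vertex lies in some bag; for every edge, both endpoints lie together in some bag; and for every vertex, the bags containing it form a connected subtree. Here bags containing vertex 4 are not connected in the tree, so the decomposition is invalid.

No — bags containing vertex 4 are not connected in the tree.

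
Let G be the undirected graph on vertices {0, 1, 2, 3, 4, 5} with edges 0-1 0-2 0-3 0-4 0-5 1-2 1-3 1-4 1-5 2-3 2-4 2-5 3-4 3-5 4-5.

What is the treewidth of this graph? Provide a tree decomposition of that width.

Treewidth 5.
One optimal decomposition is:
Bags: B1 = {0, 1, 2, 3, 4, 5}
Tree: (single bag)

With just one bag of size 6, the width is 6 − 1 = 5, so tw(G) ≤ 5. On the other hand G contains the 6-clique {0, 1, 2, 3, 4, 5}. A clique must lie in a single bag of any decomposition, so no decomposition can have width below 5. Therefore the treewidth is 5.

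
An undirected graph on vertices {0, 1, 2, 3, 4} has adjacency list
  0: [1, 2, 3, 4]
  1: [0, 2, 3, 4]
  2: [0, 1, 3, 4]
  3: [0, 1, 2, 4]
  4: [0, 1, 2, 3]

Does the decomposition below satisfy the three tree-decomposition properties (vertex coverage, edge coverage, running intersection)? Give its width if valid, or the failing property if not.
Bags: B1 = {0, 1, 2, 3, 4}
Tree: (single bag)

Every vertex of G appears in some bag (union = {0, 1, 2, 3, 4}); every edge is covered by a bag; and for each vertex v the set of bags containing v is connected in the bag tree. The decomposition is therefore valid. The largest bag has 5 vertices, so the width is 4.

Yes; width 4.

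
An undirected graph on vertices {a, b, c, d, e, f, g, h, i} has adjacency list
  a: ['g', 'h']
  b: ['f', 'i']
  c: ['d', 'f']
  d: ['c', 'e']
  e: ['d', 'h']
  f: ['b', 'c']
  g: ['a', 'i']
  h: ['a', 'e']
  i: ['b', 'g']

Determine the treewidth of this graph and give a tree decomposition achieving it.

The largest bag has 3 vertices, giving width 2; this decomposition certifies tw(G) ≤ 2. For the lower bound, G contains the cycle c–d–e–h–a–g–i–b–f–c, so G is not a forest; only forests have treewidth ≤ 1, hence tw(G) ≥ 2. Combining the bounds, tw(G) = 2.

Treewidth 2.
One such decomposition:
Bags: B1 = {c, d, e}  B2 = {c, e, h}  B3 = {a, c, h}  B4 = {a, c, g}  B5 = {c, g, i}  B6 = {b, c, i}  B7 = {b, c, f}
Tree: B1–B2, B2–B3, B3–B4, B4–B5, B5–B6, B6–B7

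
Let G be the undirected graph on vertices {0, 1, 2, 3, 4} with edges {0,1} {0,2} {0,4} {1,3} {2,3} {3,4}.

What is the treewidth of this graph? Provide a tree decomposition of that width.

The largest bag has 3 vertices, giving width 2; this decomposition certifies tw(G) ≤ 2. The edges 0–2–3–4–0 form a cycle, so G is not a tree and its treewidth is at least 2. Hence tw(G) = 2 exactly.

Treewidth 2.
One such decomposition:
Bags: B1 = {0, 2, 3}  B2 = {0, 3, 4}  B3 = {0, 1, 3}
Tree: B1–B2, B2–B3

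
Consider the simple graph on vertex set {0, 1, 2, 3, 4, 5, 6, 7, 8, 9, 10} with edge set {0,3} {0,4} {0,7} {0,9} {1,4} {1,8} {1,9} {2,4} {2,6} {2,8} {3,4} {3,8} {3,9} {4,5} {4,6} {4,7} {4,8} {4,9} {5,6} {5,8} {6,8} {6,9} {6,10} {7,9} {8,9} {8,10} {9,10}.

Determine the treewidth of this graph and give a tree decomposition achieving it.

Treewidth 3.
One such decomposition:
Bags: B1 = {4, 6, 8, 9}  B2 = {1, 4, 8, 9}  B3 = {2, 4, 6, 8}  B4 = {4, 5, 6, 8}  B5 = {3, 4, 8, 9}  B6 = {0, 3, 4, 9}  B7 = {0, 4, 7, 9}  B8 = {6, 8, 9, 10}
Tree: B1–B2, B1–B3, B3–B4, B1–B5, B5–B6, B6–B7, B1–B8

Every bag has size at most 4, so the width is 4 − 1 = 3 and tw(G) ≤ 3. On the other hand G contains the 4-clique {6, 8, 9, 10}. A clique must lie in a single bag of any decomposition, so no decomposition can have width below 3. Combining the bounds, tw(G) = 3.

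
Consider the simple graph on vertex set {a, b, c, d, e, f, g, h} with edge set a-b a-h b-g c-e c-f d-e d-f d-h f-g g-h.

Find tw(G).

A width-2 tree decomposition is:
Bags: B1 = {a, b, g}  B2 = {a, g, h}  B3 = {f, g, h}  B4 = {d, f, h}  B5 = {c, d, f}  B6 = {c, d, e}
Tree: B1–B2, B2–B3, B3–B4, B4–B5, B5–B6
Every bag has size at most 3, so the width is 3 − 1 = 2 and tw(G) ≤ 2. Since b–a–h–g–b is a cycle in G, G is not acyclic. Forests are exactly the graphs of treewidth ≤ 1, so tw(G) ≥ 2. Therefore the treewidth is 2.

2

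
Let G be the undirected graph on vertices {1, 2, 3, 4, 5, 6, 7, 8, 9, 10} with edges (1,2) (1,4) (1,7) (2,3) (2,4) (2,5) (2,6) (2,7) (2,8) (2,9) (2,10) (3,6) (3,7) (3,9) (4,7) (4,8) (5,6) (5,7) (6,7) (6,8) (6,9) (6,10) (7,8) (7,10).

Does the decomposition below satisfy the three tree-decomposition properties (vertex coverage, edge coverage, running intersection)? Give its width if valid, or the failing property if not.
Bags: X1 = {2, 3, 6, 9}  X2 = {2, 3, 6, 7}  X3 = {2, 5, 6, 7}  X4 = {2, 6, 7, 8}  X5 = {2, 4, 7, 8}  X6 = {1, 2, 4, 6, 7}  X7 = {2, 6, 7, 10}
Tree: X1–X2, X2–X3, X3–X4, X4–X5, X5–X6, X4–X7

A tree decomposition must satisfy three properties: every vertex lies in some bag; for every edge, both endpoints lie together in some bag; and for every vertex, the bags containing it form a connected subtree. Here bags containing vertex 6 are not connected in the tree, so the decomposition is invalid.

No — bags containing vertex 6 are not connected in the tree.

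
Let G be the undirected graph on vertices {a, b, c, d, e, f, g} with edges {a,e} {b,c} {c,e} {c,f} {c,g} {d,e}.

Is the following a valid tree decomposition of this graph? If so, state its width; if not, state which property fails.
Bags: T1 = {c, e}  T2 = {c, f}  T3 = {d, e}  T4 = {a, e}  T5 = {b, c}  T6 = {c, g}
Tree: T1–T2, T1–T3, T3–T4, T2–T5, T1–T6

Checking the three conditions: (i) the bags cover all of {a, b, c, d, e, f, g}; (ii) for each edge, some bag contains both endpoints; (iii) the bags containing any fixed vertex form a subtree. All hold, so the decomposition is valid with width 2 − 1 = 1.

Yes; width 1.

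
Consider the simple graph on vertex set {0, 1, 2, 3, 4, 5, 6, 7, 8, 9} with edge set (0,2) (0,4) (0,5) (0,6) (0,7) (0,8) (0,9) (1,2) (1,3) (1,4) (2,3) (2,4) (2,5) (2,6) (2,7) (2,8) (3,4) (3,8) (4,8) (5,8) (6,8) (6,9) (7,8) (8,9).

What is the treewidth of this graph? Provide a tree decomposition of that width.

The largest bag has 4 vertices, giving width 3; this decomposition certifies tw(G) ≤ 3. For the lower bound, the 4 vertices {0, 6, 8, 9} are pairwise adjacent, and any tree decomposition puts a clique entirely inside one bag — forcing width ≥ 3. Therefore the treewidth is 3.

Treewidth 3.
Bags: B1 = {0, 2, 5, 8}  B2 = {0, 2, 7, 8}  B3 = {0, 2, 4, 8}  B4 = {0, 2, 6, 8}  B5 = {0, 6, 8, 9}  B6 = {2, 3, 4, 8}  B7 = {1, 2, 3, 4}
Tree: B1–B2, B2–B3, B2–B4, B4–B5, B3–B6, B6–B7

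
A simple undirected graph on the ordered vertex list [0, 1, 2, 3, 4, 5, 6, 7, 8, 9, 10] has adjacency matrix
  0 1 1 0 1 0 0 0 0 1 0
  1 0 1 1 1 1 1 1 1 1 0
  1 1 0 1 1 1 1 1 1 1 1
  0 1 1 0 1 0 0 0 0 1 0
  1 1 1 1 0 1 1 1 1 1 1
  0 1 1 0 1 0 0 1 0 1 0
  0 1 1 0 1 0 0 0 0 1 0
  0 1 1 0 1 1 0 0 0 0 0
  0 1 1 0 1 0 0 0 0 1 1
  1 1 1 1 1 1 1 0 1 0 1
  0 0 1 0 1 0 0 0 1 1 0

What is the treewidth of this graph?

A width-4 tree decomposition is:
Bags: B1 = {0, 1, 2, 4, 9}  B2 = {1, 2, 4, 8, 9}  B3 = {1, 2, 3, 4, 9}  B4 = {1, 2, 4, 5, 9}  B5 = {2, 4, 8, 9, 10}  B6 = {1, 2, 4, 6, 9}  B7 = {1, 2, 4, 5, 7}
Tree: B1–B2, B1–B3, B1–B4, B2–B5, B3–B6, B4–B7
Every bag has size at most 5, so the width is 5 − 1 = 4 and tw(G) ≤ 4. For the lower bound, the 5 vertices {0, 1, 2, 4, 9} are pairwise adjacent, and any tree decomposition puts a clique entirely inside one bag — forcing width ≥ 4. Therefore the treewidth is 4.

4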